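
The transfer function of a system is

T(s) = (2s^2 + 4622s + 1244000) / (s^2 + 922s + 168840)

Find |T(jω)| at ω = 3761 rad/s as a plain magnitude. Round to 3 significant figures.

Substitute s = j3761:
Numerator: 2(j3761)^2 + 4622(j3761) + 1244000 = -27046242 + j17383342
Denominator: (j3761)^2 + 922(j3761) + 168840 = -13976281 + j3467642
|N| = √(27046242² + 17383342²) ≈ 3.2151e+07, ∠N ≈ 147.27°
|D| = √(13976281² + 3467642²) ≈ 1.44e+07, ∠D ≈ 166.07°
|T| = 3.2151e+07 / 1.44e+07 ≈ 2.2327

2.23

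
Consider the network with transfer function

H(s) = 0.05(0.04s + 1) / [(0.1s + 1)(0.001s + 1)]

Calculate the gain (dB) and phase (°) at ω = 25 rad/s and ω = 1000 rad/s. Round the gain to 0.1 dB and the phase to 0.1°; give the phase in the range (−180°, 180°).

At ω = 25 rad/s:
zero (1 + j25·0.04) = 1 + j1 → |·| ≈ 1.4142, ∠ ≈ 45.00°
pole (1 + j25·0.1) = 1 + j2.5 → |·| ≈ 2.6926, ∠ ≈ 68.20°
pole (1 + j25·0.001) = 1 + j0.025 → |·| ≈ 1.0003, ∠ ≈ 1.43°
|H| = 0.05 · 1.4142 / (2.6926 · 1.0003) ≈ 0.026253
Gain = 20 log₁₀(0.026253) ≈ -31.62 dB
∠H = (45.00°) − (68.20° + 1.43°) = -24.63°

At ω = 1000 rad/s:
zero (1 + j1000·0.04) = 1 + j40 → |·| ≈ 40.012, ∠ ≈ 88.57°
pole (1 + j1000·0.1) = 1 + j100 → |·| ≈ 100, ∠ ≈ 89.43°
pole (1 + j1000·0.001) = 1 + j1 → |·| ≈ 1.4142, ∠ ≈ 45.00°
|H| = 0.05 · 40.012 / (100 · 1.4142) ≈ 0.014147
Gain = 20 log₁₀(0.014147) ≈ -36.99 dB
∠H = (88.57°) − (89.43° + 45.00°) = -45.86°

ω = 25: -31.6 dB, -24.6°; ω = 1000: -37.0 dB, -45.9°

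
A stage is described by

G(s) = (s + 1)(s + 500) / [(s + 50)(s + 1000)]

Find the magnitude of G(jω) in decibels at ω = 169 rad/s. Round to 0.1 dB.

-6.0 dB

At s = jω = j169:
zero (s+1): 1 + j169 → |·| = √(1²+169²) = √28562 ≈ 169, ∠ = arctan(169/1) ≈ 89.66°
zero (s+500): 500 + j169 → |·| = √(500²+169²) = √278561 ≈ 527.79, ∠ = arctan(169/500) ≈ 18.68°
pole (s+50): 50 + j169 → |·| = √(50²+169²) = √31061 ≈ 176.24, ∠ = arctan(169/50) ≈ 73.52°
pole (s+1000): 1000 + j169 → |·| = √(1000²+169²) = √1028561 ≈ 1014.2, ∠ = arctan(169/1000) ≈ 9.59°
|G| = 1 · 89197 / 1.7874e+05 ≈ 0.49903
Gain = 20 log₁₀(0.49903) ≈ -6.04 dB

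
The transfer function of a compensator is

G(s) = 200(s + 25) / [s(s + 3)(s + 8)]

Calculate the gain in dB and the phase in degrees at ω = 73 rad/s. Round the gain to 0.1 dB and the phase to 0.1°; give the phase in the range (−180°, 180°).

-28.1 dB, 169.7°

At s = jω = j73:
zero (s+25): 25 + j73 → |·| = √(25²+73²) = √5954 ≈ 77.162, ∠ = arctan(73/25) ≈ 71.10°
pole (s+3): 3 + j73 → |·| = √(3²+73²) = √5338 ≈ 73.062, ∠ = arctan(73/3) ≈ 87.65°
pole (s+8): 8 + j73 → |·| = √(8²+73²) = √5393 ≈ 73.437, ∠ = arctan(73/8) ≈ 83.75°
pole at origin: |s| = 73, ∠ = 90.00° (in denominator)
|G| = 200 · 77.162 / 3.9168e+05 ≈ 0.039401
Gain = 20 log₁₀(0.039401) ≈ -28.09 dB
∠G = 71.10° − 261.40° = -190.30° ≡ 169.70° (principal value)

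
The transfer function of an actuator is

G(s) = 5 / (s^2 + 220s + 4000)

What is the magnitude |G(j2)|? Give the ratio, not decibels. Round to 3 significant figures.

0.00124

Substitute s = j2:
Numerator: 5 = 5 + j0
Denominator: (j2)^2 + 220(j2) + 4000 = 3996 + j440
|N| = √(5² + 0²) ≈ 5, ∠N ≈ 0.00°
|D| = √(3996² + 440²) ≈ 4020.2, ∠D ≈ 6.28°
|G| = 5 / 4020.2 ≈ 0.0012437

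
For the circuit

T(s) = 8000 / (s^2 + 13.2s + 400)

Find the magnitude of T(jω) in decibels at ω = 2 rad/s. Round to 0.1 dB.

26.1 dB

At s = jω = j2:
quadratic: (j2)² + 13.2·j2 + 400 = 396 + j26.4 → |·| ≈ 396.88, ∠ ≈ 3.81°
|T| = 8000 / 396.88 ≈ 20.157
Gain = 20 log₁₀(20.157) ≈ 26.09 dB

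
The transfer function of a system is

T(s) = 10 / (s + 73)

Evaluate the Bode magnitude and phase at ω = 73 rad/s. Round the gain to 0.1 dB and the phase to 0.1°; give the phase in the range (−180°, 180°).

Substitute s = j73:
Numerator: 10 = 10 + j0
Denominator: (j73) + 73 = 73 + j73
|N| = √(10² + 0²) ≈ 10, ∠N ≈ 0.00°
|D| = √(73² + 73²) ≈ 103.24, ∠D ≈ 45.00°
|T| = 10 / 103.24 ≈ 0.096862
Gain = 20 log₁₀(0.096862) ≈ -20.28 dB
∠T = 0.00° − 45.00° = -45.00°

-20.3 dB, -45.0°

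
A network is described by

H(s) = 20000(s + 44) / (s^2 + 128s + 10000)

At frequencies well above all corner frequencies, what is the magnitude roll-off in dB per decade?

Each pole contributes −20 dB/decade at high frequency; each zero contributes +20 dB/decade.
Net: 1 zero(s) − 2 pole(s) → -20 dB/decade.

-20 dB/decade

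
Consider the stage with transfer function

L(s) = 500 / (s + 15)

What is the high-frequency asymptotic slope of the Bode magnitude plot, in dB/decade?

-20 dB/decade

Each pole contributes −20 dB/decade at high frequency; each zero contributes +20 dB/decade.
Net: 0 zero(s) − 1 pole(s) → -20 dB/decade.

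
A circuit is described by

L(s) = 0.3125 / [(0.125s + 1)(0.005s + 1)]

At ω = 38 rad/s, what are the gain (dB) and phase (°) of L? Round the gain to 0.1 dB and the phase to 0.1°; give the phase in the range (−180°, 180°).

At ω = 38 rad/s:
pole (1 + j38·0.125) = 1 + j4.75 → |·| ≈ 4.8541, ∠ ≈ 78.11°
pole (1 + j38·0.005) = 1 + j0.19 → |·| ≈ 1.0179, ∠ ≈ 10.76°
|L| = 0.3125 · 1 / (4.8541 · 1.0179) ≈ 0.063246
Gain = 20 log₁₀(0.063246) ≈ -23.98 dB
∠L = (0°) − (78.11° + 10.76°) = -88.87°

-24.0 dB, -88.9°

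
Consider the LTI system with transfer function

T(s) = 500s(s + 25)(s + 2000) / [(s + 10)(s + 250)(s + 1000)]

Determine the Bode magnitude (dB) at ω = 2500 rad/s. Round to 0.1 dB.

55.4 dB

At s = jω = j2500:
zero (s+25): 25 + j2500 → |·| = √(25²+2500²) = √6250625 ≈ 2500.1, ∠ = arctan(2500/25) ≈ 89.43°
zero (s+2000): 2000 + j2500 → |·| = √(2000²+2500²) = √10250000 ≈ 3201.6, ∠ = arctan(2500/2000) ≈ 51.34°
zero at origin: s = j2500 → |·| = 2500, ∠ = 90.00°
pole (s+10): 10 + j2500 → |·| = √(10²+2500²) = √6250100 ≈ 2500, ∠ = arctan(2500/10) ≈ 89.77°
pole (s+250): 250 + j2500 → |·| = √(250²+2500²) = √6312500 ≈ 2512.5, ∠ = arctan(2500/250) ≈ 84.29°
pole (s+1000): 1000 + j2500 → |·| = √(1000²+2500²) = √7250000 ≈ 2692.6, ∠ = arctan(2500/1000) ≈ 68.20°
|T| = 500 · 2.0011e+10 / 1.6913e+10 ≈ 591.59
Gain = 20 log₁₀(591.59) ≈ 55.44 dB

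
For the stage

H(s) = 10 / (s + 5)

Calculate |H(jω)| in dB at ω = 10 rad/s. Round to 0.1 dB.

At s = jω = j10:
pole (s+5): 5 + j10 → |·| = √(5²+10²) = √125 ≈ 11.18, ∠ = arctan(10/5) ≈ 63.43°
|H| = 10 / 11.18 ≈ 0.89445
Gain = 20 log₁₀(0.89445) ≈ -0.97 dB

-1.0 dB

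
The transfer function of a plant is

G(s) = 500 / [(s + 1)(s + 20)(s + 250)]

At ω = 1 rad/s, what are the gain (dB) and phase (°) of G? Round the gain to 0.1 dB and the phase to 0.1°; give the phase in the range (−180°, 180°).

-23.0 dB, -48.1°

At s = jω = j1:
pole (s+1): 1 + j1 → |·| = √(1²+1²) = √2 ≈ 1.4142, ∠ = arctan(1/1) ≈ 45.00°
pole (s+20): 20 + j1 → |·| = √(20²+1²) = √401 ≈ 20.025, ∠ = arctan(1/20) ≈ 2.86°
pole (s+250): 250 + j1 → |·| = √(250²+1²) = √62501 ≈ 250, ∠ = arctan(1/250) ≈ 0.23°
|G| = 500 / 7079.8 ≈ 0.070623
Gain = 20 log₁₀(0.070623) ≈ -23.02 dB
∠G = 0.00° − 48.09° = -48.09°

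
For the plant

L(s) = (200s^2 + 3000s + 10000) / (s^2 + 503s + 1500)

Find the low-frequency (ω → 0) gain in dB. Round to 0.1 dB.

16.5 dB

L(0) = 10000 / 1500 ≈ 6.6667
20 log₁₀(6.6667) ≈ 16.48 dB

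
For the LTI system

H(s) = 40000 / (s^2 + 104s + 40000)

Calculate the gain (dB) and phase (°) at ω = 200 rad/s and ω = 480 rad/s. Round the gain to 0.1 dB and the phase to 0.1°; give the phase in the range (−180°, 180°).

ω = 200: 5.7 dB, -90.0°; ω = 480: -13.8 dB, -165.3°

At s = jω = j200:
quadratic: (j200)² + 104·j200 + 40000 = 0 + j20800 → |·| ≈ 20800, ∠ ≈ 90.00°
|H| = 40000 / 20800 ≈ 1.9231
Gain = 20 log₁₀(1.9231) ≈ 5.68 dB
∠H = 0.00° − 90.00° = -90.00°

At s = jω = j480:
quadratic: (j480)² + 104·j480 + 40000 = -190400 + j49920 → |·| ≈ 1.9684e+05, ∠ ≈ 165.31°
|H| = 40000 / 1.9684e+05 ≈ 0.20321
Gain = 20 log₁₀(0.20321) ≈ -13.84 dB
∠H = 0.00° − 165.31° = -165.31°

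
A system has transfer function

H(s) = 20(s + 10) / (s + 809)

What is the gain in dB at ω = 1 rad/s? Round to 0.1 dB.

At s = jω = j1:
zero (s+10): 10 + j1 → |·| = √(10²+1²) = √101 ≈ 10.05, ∠ = arctan(1/10) ≈ 5.71°
pole (s+809): 809 + j1 → |·| = √(809²+1²) = √654482 ≈ 809, ∠ = arctan(1/809) ≈ 0.07°
|H| = 20 · 10.05 / 809 ≈ 0.24845
Gain = 20 log₁₀(0.24845) ≈ -12.10 dB

-12.1 dB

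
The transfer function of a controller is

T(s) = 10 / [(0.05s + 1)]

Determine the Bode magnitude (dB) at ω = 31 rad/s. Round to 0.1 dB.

14.7 dB

At ω = 31 rad/s:
pole (1 + j31·0.05) = 1 + j1.55 → |·| ≈ 1.8446, ∠ ≈ 57.17°
|T| = 10 · 1 / (1.8446) ≈ 5.4212
Gain = 20 log₁₀(5.4212) ≈ 14.68 dB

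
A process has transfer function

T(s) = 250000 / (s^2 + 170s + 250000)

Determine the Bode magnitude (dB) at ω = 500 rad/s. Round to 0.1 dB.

At s = jω = j500:
quadratic: (j500)² + 170·j500 + 250000 = 0 + j85000 → |·| ≈ 85000, ∠ ≈ 90.00°
|T| = 250000 / 85000 ≈ 2.9412
Gain = 20 log₁₀(2.9412) ≈ 9.37 dB

9.4 dB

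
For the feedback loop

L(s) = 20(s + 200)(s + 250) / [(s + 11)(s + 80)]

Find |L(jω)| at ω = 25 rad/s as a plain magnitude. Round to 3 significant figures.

442

At s = jω = j25:
zero (s+200): 200 + j25 → |·| = √(200²+25²) = √40625 ≈ 201.56, ∠ = arctan(25/200) ≈ 7.13°
zero (s+250): 250 + j25 → |·| = √(250²+25²) = √63125 ≈ 251.25, ∠ = arctan(25/250) ≈ 5.71°
pole (s+11): 11 + j25 → |·| = √(11²+25²) = √746 ≈ 27.313, ∠ = arctan(25/11) ≈ 66.25°
pole (s+80): 80 + j25 → |·| = √(80²+25²) = √7025 ≈ 83.815, ∠ = arctan(25/80) ≈ 17.35°
|L| = 20 · 50642 / 2289.2 ≈ 442.44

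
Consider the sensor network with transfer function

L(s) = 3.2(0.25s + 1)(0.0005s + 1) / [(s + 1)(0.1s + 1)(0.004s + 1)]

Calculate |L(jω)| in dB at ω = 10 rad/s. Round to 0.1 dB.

At ω = 10 rad/s:
zero (1 + j10·0.25) = 1 + j2.5 → |·| ≈ 2.6926, ∠ ≈ 68.20°
zero (1 + j10·0.0005) = 1 + j0.005 → |·| ≈ 1, ∠ ≈ 0.29°
pole (1 + j10·1) = 1 + j10 → |·| ≈ 10.05, ∠ ≈ 84.29°
pole (1 + j10·0.1) = 1 + j1 → |·| ≈ 1.4142, ∠ ≈ 45.00°
pole (1 + j10·0.004) = 1 + j0.04 → |·| ≈ 1.0008, ∠ ≈ 2.29°
|L| = 3.2 · 2.6926 · 1 / (10.05 · 1.4142 · 1.0008) ≈ 0.60576
Gain = 20 log₁₀(0.60576) ≈ -4.35 dB

-4.4 dB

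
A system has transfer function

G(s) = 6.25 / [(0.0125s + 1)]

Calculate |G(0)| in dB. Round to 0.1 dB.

G(0) = 6.25 · 1 / 1 = 6.25
20 log₁₀(6.25) ≈ 15.92 dB

15.9 dB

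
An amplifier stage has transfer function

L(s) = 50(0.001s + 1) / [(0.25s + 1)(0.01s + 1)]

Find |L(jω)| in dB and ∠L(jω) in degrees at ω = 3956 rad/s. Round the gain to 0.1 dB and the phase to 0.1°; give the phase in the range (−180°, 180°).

-45.7 dB, -102.7°

At ω = 3956 rad/s:
zero (1 + j3956·0.001) = 1 + j3.956 → |·| ≈ 4.0804, ∠ ≈ 75.81°
pole (1 + j3956·0.25) = 1 + j989 → |·| ≈ 989, ∠ ≈ 89.94°
pole (1 + j3956·0.01) = 1 + j39.56 → |·| ≈ 39.573, ∠ ≈ 88.55°
|L| = 50 · 4.0804 / (989 · 39.573) ≈ 0.0052129
Gain = 20 log₁₀(0.0052129) ≈ -45.66 dB
∠L = (75.81°) − (89.94° + 88.55°) = -102.68°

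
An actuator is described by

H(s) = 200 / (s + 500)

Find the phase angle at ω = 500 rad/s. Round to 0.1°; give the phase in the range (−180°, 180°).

-45.0°

Substitute s = j500:
Numerator: 200 = 200 + j0
Denominator: (j500) + 500 = 500 + j500
|N| = √(200² + 0²) ≈ 200, ∠N ≈ 0.00°
|D| = √(500² + 500²) ≈ 707.11, ∠D ≈ 45.00°
∠H = 0.00° − 45.00° = -45.00°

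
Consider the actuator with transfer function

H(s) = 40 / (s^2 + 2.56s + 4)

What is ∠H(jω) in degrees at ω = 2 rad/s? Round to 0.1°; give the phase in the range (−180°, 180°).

-90.0°

At s = jω = j2:
quadratic: (j2)² + 2.56·j2 + 4 = 0 + j5.12 → |·| ≈ 5.12, ∠ ≈ 90.00°
∠H = 0.00° − 90.00° = -90.00°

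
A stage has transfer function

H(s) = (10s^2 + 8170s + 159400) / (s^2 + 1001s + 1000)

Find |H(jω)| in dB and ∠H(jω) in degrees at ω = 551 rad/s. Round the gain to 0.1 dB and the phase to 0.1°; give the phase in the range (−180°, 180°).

18.6 dB, 3.8°

Substitute s = j551:
Numerator: 10(j551)^2 + 8170(j551) + 159400 = -2876610 + j4501670
Denominator: (j551)^2 + 1001(j551) + 1000 = -302601 + j551551
|N| = √(2876610² + 4501670²) ≈ 5.3423e+06, ∠N ≈ 122.58°
|D| = √(302601² + 551551²) ≈ 6.2911e+05, ∠D ≈ 118.75°
|H| = 5.3423e+06 / 6.2911e+05 ≈ 8.4918
Gain = 20 log₁₀(8.4918) ≈ 18.58 dB
∠H = 122.58° − 118.75° = 3.83°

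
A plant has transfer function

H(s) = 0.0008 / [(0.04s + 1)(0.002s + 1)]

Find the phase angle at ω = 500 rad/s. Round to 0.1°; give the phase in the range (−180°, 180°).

At ω = 500 rad/s:
pole (1 + j500·0.04) = 1 + j20 → |·| ≈ 20.025, ∠ ≈ 87.14°
pole (1 + j500·0.002) = 1 + j1 → |·| ≈ 1.4142, ∠ ≈ 45.00°
∠H = (0°) − (87.14° + 45.00°) = -132.14°

-132.1°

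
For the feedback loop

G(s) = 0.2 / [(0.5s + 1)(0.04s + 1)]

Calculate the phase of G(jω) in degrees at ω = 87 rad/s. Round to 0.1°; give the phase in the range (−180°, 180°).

-162.7°

At ω = 87 rad/s:
pole (1 + j87·0.5) = 1 + j43.5 → |·| ≈ 43.511, ∠ ≈ 88.68°
pole (1 + j87·0.04) = 1 + j3.48 → |·| ≈ 3.6208, ∠ ≈ 73.97°
∠G = (0°) − (88.68° + 73.97°) = -162.65°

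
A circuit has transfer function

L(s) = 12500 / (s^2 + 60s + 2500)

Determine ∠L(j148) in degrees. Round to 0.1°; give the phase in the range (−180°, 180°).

-155.4°

At s = jω = j148:
quadratic: (j148)² + 60·j148 + 2500 = -19404 + j8880 → |·| ≈ 21339, ∠ ≈ 155.41°
∠L = 0.00° − 155.41° = -155.41°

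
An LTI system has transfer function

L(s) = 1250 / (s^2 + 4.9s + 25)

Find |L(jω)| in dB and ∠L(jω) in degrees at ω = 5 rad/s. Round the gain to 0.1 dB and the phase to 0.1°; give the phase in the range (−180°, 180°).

34.2 dB, -90.0°

At s = jω = j5:
quadratic: (j5)² + 4.9·j5 + 25 = 0 + j24.5 → |·| ≈ 24.5, ∠ ≈ 90.00°
|L| = 1250 / 24.5 ≈ 51.02
Gain = 20 log₁₀(51.02) ≈ 34.15 dB
∠L = 0.00° − 90.00° = -90.00°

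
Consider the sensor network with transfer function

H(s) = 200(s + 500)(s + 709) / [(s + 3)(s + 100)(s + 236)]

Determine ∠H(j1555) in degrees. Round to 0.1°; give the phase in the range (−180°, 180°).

At s = jω = j1555:
zero (s+500): 500 + j1555 → |·| = √(500²+1555²) = √2668025 ≈ 1633.4, ∠ = arctan(1555/500) ≈ 72.18°
zero (s+709): 709 + j1555 → |·| = √(709²+1555²) = √2920706 ≈ 1709, ∠ = arctan(1555/709) ≈ 65.49°
pole (s+3): 3 + j1555 → |·| = √(3²+1555²) = √2418034 ≈ 1555, ∠ = arctan(1555/3) ≈ 89.89°
pole (s+100): 100 + j1555 → |·| = √(100²+1555²) = √2428025 ≈ 1558.2, ∠ = arctan(1555/100) ≈ 86.32°
pole (s+236): 236 + j1555 → |·| = √(236²+1555²) = √2473721 ≈ 1572.8, ∠ = arctan(1555/236) ≈ 81.37°
∠H = 137.67° − 257.58° = -119.91°

-119.9°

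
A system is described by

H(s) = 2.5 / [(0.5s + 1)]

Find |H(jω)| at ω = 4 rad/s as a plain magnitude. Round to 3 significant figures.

1.12

At ω = 4 rad/s:
pole (1 + j4·0.5) = 1 + j2 → |·| ≈ 2.2361, ∠ ≈ 63.43°
|H| = 2.5 · 1 / (2.2361) ≈ 1.118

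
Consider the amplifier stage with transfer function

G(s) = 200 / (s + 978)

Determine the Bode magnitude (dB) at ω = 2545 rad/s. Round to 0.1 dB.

Substitute s = j2545:
Numerator: 200 = 200 + j0
Denominator: (j2545) + 978 = 978 + j2545
|N| = √(200² + 0²) ≈ 200, ∠N ≈ 0.00°
|D| = √(978² + 2545²) ≈ 2726.4, ∠D ≈ 68.98°
|G| = 200 / 2726.4 ≈ 0.073357
Gain = 20 log₁₀(0.073357) ≈ -22.69 dB

-22.7 dB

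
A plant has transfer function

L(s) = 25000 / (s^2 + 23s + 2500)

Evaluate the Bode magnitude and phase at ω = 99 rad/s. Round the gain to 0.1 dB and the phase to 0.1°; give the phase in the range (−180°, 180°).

10.3 dB, -162.7°

At s = jω = j99:
quadratic: (j99)² + 23·j99 + 2500 = -7301 + j2277 → |·| ≈ 7647.8, ∠ ≈ 162.68°
|L| = 25000 / 7647.8 ≈ 3.2689
Gain = 20 log₁₀(3.2689) ≈ 10.29 dB
∠L = 0.00° − 162.68° = -162.68°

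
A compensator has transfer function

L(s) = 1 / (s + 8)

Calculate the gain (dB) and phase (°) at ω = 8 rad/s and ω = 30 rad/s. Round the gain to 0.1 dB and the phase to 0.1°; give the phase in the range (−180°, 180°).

ω = 8: -21.1 dB, -45.0°; ω = 30: -29.8 dB, -75.1°

At s = jω = j8:
pole (s+8): 8 + j8 → |·| = √(8²+8²) = √128 ≈ 11.314, ∠ = arctan(8/8) ≈ 45.00°
|L| = 1 / 11.314 ≈ 0.088386
Gain = 20 log₁₀(0.088386) ≈ -21.07 dB
∠L = 0.00° − 45.00° = -45.00°

At s = jω = j30:
pole (s+8): 8 + j30 → |·| = √(8²+30²) = √964 ≈ 31.048, ∠ = arctan(30/8) ≈ 75.07°
|L| = 1 / 31.048 ≈ 0.032208
Gain = 20 log₁₀(0.032208) ≈ -29.84 dB
∠L = 0.00° − 75.07° = -75.07°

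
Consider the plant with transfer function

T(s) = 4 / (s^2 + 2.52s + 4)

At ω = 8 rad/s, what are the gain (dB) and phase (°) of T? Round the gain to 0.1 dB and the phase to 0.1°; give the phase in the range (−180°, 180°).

At s = jω = j8:
quadratic: (j8)² + 2.52·j8 + 4 = -60 + j20.16 → |·| ≈ 63.296, ∠ ≈ 161.43°
|T| = 4 / 63.296 ≈ 0.063195
Gain = 20 log₁₀(0.063195) ≈ -23.99 dB
∠T = 0.00° − 161.43° = -161.43°

-24.0 dB, -161.4°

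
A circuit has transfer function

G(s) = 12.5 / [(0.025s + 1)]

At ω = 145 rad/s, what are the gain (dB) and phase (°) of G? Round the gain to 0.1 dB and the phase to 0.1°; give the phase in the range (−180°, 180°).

At ω = 145 rad/s:
pole (1 + j145·0.025) = 1 + j3.625 → |·| ≈ 3.7604, ∠ ≈ 74.58°
|G| = 12.5 · 1 / (3.7604) ≈ 3.3241
Gain = 20 log₁₀(3.3241) ≈ 10.43 dB
∠G = (0°) − (74.58°) = -74.58°

10.4 dB, -74.6°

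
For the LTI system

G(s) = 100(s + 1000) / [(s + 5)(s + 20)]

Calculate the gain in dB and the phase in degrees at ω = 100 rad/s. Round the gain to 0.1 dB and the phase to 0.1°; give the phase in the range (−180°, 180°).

19.9 dB, -160.1°

At s = jω = j100:
zero (s+1000): 1000 + j100 → |·| = √(1000²+100²) = √1010000 ≈ 1005, ∠ = arctan(100/1000) ≈ 5.71°
pole (s+5): 5 + j100 → |·| = √(5²+100²) = √10025 ≈ 100.12, ∠ = arctan(100/5) ≈ 87.14°
pole (s+20): 20 + j100 → |·| = √(20²+100²) = √10400 ≈ 101.98, ∠ = arctan(100/20) ≈ 78.69°
|G| = 100 · 1005 / 10210 ≈ 9.8433
Gain = 20 log₁₀(9.8433) ≈ 19.86 dB
∠G = 5.71° − 165.83° = -160.12°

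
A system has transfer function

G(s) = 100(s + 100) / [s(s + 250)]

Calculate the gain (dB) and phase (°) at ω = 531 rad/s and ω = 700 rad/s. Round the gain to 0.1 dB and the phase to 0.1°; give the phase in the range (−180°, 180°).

ω = 531: -15.2 dB, -75.5°; ω = 700: -17.3 dB, -78.5°

At s = jω = j531:
zero (s+100): 100 + j531 → |·| = √(100²+531²) = √291961 ≈ 540.33, ∠ = arctan(531/100) ≈ 79.33°
pole (s+250): 250 + j531 → |·| = √(250²+531²) = √344461 ≈ 586.91, ∠ = arctan(531/250) ≈ 64.79°
pole at origin: |s| = 531, ∠ = 90.00° (in denominator)
|G| = 100 · 540.33 / 3.1165e+05 ≈ 0.17338
Gain = 20 log₁₀(0.17338) ≈ -15.22 dB
∠G = 79.33° − 154.79° = -75.46°

At s = jω = j700:
zero (s+100): 100 + j700 → |·| = √(100²+700²) = √500000 ≈ 707.11, ∠ = arctan(700/100) ≈ 81.87°
pole (s+250): 250 + j700 → |·| = √(250²+700²) = √552500 ≈ 743.3, ∠ = arctan(700/250) ≈ 70.35°
pole at origin: |s| = 700, ∠ = 90.00° (in denominator)
|G| = 100 · 707.11 / 5.2031e+05 ≈ 0.1359
Gain = 20 log₁₀(0.1359) ≈ -17.34 dB
∠G = 81.87° − 160.35° = -78.48°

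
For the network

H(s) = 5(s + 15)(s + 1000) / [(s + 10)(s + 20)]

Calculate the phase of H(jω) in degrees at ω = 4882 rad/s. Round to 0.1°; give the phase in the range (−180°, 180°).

At s = jω = j4882:
zero (s+15): 15 + j4882 → |·| = √(15²+4882²) = √23834149 ≈ 4882, ∠ = arctan(4882/15) ≈ 89.82°
zero (s+1000): 1000 + j4882 → |·| = √(1000²+4882²) = √24833924 ≈ 4983.4, ∠ = arctan(4882/1000) ≈ 78.42°
pole (s+10): 10 + j4882 → |·| = √(10²+4882²) = √23834024 ≈ 4882, ∠ = arctan(4882/10) ≈ 89.88°
pole (s+20): 20 + j4882 → |·| = √(20²+4882²) = √23834324 ≈ 4882, ∠ = arctan(4882/20) ≈ 89.77°
∠H = 168.24° − 179.65° = -11.41°

-11.4°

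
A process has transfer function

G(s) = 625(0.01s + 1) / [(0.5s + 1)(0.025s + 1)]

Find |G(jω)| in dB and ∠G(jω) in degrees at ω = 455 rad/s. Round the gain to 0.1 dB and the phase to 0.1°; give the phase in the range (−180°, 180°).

1.0 dB, -97.1°

At ω = 455 rad/s:
zero (1 + j455·0.01) = 1 + j4.55 → |·| ≈ 4.6586, ∠ ≈ 77.60°
pole (1 + j455·0.5) = 1 + j227.5 → |·| ≈ 227.5, ∠ ≈ 89.75°
pole (1 + j455·0.025) = 1 + j11.375 → |·| ≈ 11.419, ∠ ≈ 84.98°
|G| = 625 · 4.6586 / (227.5 · 11.419) ≈ 1.1208
Gain = 20 log₁₀(1.1208) ≈ 0.99 dB
∠G = (77.60°) − (89.75° + 84.98°) = -97.13°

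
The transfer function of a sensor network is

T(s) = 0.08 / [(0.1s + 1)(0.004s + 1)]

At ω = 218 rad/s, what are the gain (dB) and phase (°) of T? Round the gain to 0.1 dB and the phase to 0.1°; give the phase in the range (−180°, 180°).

At ω = 218 rad/s:
pole (1 + j218·0.1) = 1 + j21.8 → |·| ≈ 21.823, ∠ ≈ 87.37°
pole (1 + j218·0.004) = 1 + j0.872 → |·| ≈ 1.3268, ∠ ≈ 41.09°
|T| = 0.08 · 1 / (21.823 · 1.3268) ≈ 0.0027629
Gain = 20 log₁₀(0.0027629) ≈ -51.17 dB
∠T = (0°) − (87.37° + 41.09°) = -128.46°

-51.2 dB, -128.5°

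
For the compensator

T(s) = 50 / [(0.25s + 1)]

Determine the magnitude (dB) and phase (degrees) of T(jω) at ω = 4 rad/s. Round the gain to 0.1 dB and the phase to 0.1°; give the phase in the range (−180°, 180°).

At ω = 4 rad/s:
pole (1 + j4·0.25) = 1 + j1 → |·| ≈ 1.4142, ∠ ≈ 45.00°
|T| = 50 · 1 / (1.4142) ≈ 35.356
Gain = 20 log₁₀(35.356) ≈ 30.97 dB
∠T = (0°) − (45.00°) = -45.00°

31.0 dB, -45.0°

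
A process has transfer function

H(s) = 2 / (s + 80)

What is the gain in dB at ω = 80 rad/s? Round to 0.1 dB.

At s = jω = j80:
pole (s+80): 80 + j80 → |·| = √(80²+80²) = √12800 ≈ 113.14, ∠ = arctan(80/80) ≈ 45.00°
|H| = 2 / 113.14 ≈ 0.017677
Gain = 20 log₁₀(0.017677) ≈ -35.05 dB

-35.1 dB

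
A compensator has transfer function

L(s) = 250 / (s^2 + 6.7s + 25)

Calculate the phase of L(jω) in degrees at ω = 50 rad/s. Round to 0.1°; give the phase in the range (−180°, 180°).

-172.3°

At s = jω = j50:
quadratic: (j50)² + 6.7·j50 + 25 = -2475 + j335 → |·| ≈ 2497.6, ∠ ≈ 172.29°
∠L = 0.00° − 172.29° = -172.29°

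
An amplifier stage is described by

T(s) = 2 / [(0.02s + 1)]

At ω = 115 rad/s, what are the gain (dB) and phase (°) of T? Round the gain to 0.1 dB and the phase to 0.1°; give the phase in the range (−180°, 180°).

-2.0 dB, -66.5°

At ω = 115 rad/s:
pole (1 + j115·0.02) = 1 + j2.3 → |·| ≈ 2.508, ∠ ≈ 66.50°
|T| = 2 · 1 / (2.508) ≈ 0.79745
Gain = 20 log₁₀(0.79745) ≈ -1.97 dB
∠T = (0°) − (66.50°) = -66.50°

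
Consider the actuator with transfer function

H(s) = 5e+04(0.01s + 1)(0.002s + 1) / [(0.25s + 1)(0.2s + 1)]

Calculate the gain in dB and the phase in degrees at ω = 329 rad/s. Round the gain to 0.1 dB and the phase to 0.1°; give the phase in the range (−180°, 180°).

31.6 dB, -72.0°

At ω = 329 rad/s:
zero (1 + j329·0.01) = 1 + j3.29 → |·| ≈ 3.4386, ∠ ≈ 73.09°
zero (1 + j329·0.002) = 1 + j0.658 → |·| ≈ 1.1971, ∠ ≈ 33.34°
pole (1 + j329·0.25) = 1 + j82.25 → |·| ≈ 82.256, ∠ ≈ 89.30°
pole (1 + j329·0.2) = 1 + j65.8 → |·| ≈ 65.808, ∠ ≈ 89.13°
|H| = 5e+04 · 3.4386 · 1.1971 / (82.256 · 65.808) ≈ 38.022
Gain = 20 log₁₀(38.022) ≈ 31.60 dB
∠H = (73.09° + 33.34°) − (89.30° + 89.13°) = -72.00°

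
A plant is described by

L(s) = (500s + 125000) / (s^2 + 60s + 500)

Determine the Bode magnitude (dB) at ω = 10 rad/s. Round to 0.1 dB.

44.8 dB

Substitute s = j10:
Numerator: 500(j10) + 125000 = 125000 + j5000
Denominator: (j10)^2 + 60(j10) + 500 = 400 + j600
|N| = √(125000² + 5000²) ≈ 1.251e+05, ∠N ≈ 2.29°
|D| = √(400² + 600²) ≈ 721.11, ∠D ≈ 56.31°
|L| = 1.251e+05 / 721.11 ≈ 173.48
Gain = 20 log₁₀(173.48) ≈ 44.78 dB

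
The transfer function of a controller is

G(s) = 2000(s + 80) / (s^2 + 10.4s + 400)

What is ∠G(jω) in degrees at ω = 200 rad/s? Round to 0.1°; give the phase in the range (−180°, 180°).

-108.8°

At s = jω = j200:
zero (s+80): 80 + j200 → |·| = √(80²+200²) = √46400 ≈ 215.41, ∠ = arctan(200/80) ≈ 68.20°
quadratic: (j200)² + 10.4·j200 + 400 = -39600 + j2080 → |·| ≈ 39655, ∠ ≈ 176.99°
∠G = 68.20° − 176.99° = -108.79°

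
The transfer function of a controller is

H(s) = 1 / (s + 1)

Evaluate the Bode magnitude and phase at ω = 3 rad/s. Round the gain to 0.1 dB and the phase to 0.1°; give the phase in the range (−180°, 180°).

Substitute s = j3:
Numerator: 1 = 1 + j0
Denominator: (j3) + 1 = 1 + j3
|N| = √(1² + 0²) ≈ 1, ∠N ≈ 0.00°
|D| = √(1² + 3²) ≈ 3.1623, ∠D ≈ 71.57°
|H| = 1 / 3.1623 ≈ 0.31623
Gain = 20 log₁₀(0.31623) ≈ -10.00 dB
∠H = 0.00° − 71.57° = -71.57°

-10.0 dB, -71.6°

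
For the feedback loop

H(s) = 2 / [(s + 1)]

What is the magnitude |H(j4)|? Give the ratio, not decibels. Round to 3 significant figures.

At ω = 4 rad/s:
pole (1 + j4·1) = 1 + j4 → |·| ≈ 4.1231, ∠ ≈ 75.96°
|H| = 2 · 1 / (4.1231) ≈ 0.48507

0.485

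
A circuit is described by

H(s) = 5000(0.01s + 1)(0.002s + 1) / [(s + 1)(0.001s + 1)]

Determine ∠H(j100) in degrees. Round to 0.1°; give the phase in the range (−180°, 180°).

At ω = 100 rad/s:
zero (1 + j100·0.01) = 1 + j1 → |·| ≈ 1.4142, ∠ ≈ 45.00°
zero (1 + j100·0.002) = 1 + j0.2 → |·| ≈ 1.0198, ∠ ≈ 11.31°
pole (1 + j100·1) = 1 + j100 → |·| ≈ 100, ∠ ≈ 89.43°
pole (1 + j100·0.001) = 1 + j0.1 → |·| ≈ 1.005, ∠ ≈ 5.71°
∠H = (45.00° + 11.31°) − (89.43° + 5.71°) = -38.83°

-38.8°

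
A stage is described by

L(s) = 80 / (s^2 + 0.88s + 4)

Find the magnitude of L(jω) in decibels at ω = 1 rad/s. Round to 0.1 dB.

28.2 dB

At s = jω = j1:
quadratic: (j1)² + 0.88·j1 + 4 = 3 + j0.88 → |·| ≈ 3.1264, ∠ ≈ 16.35°
|L| = 80 / 3.1264 ≈ 25.589
Gain = 20 log₁₀(25.589) ≈ 28.16 dB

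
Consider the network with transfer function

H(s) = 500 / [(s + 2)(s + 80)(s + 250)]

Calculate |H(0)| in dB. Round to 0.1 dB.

-38.1 dB

H(0) = 500 / (2·80·250) = 0.0125
20 log₁₀(0.0125) ≈ -38.06 dB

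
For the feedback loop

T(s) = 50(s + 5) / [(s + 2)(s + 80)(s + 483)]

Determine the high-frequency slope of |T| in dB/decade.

-40 dB/decade

Each pole contributes −20 dB/decade at high frequency; each zero contributes +20 dB/decade.
Net: 1 zero(s) − 3 pole(s) → -40 dB/decade.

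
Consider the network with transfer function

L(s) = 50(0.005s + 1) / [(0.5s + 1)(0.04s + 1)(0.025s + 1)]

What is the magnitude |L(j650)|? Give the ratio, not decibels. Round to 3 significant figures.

At ω = 650 rad/s:
zero (1 + j650·0.005) = 1 + j3.25 → |·| ≈ 3.4004, ∠ ≈ 72.90°
pole (1 + j650·0.5) = 1 + j325 → |·| ≈ 325, ∠ ≈ 89.82°
pole (1 + j650·0.04) = 1 + j26 → |·| ≈ 26.019, ∠ ≈ 87.80°
pole (1 + j650·0.025) = 1 + j16.25 → |·| ≈ 16.281, ∠ ≈ 86.48°
|L| = 50 · 3.4004 / (325 · 26.019 · 16.281) ≈ 0.0012349

0.00123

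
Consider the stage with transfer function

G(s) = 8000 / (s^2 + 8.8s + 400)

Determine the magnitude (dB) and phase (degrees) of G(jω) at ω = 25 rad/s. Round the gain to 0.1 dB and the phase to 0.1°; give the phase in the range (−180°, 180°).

28.1 dB, -135.6°

At s = jω = j25:
quadratic: (j25)² + 8.8·j25 + 400 = -225 + j220 → |·| ≈ 314.68, ∠ ≈ 135.64°
|G| = 8000 / 314.68 ≈ 25.423
Gain = 20 log₁₀(25.423) ≈ 28.10 dB
∠G = 0.00° − 135.64° = -135.64°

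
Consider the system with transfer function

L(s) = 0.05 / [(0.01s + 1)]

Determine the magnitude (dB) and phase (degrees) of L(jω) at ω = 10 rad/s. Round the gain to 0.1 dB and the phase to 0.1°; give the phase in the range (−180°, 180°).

-26.1 dB, -5.7°

At ω = 10 rad/s:
pole (1 + j10·0.01) = 1 + j0.1 → |·| ≈ 1.005, ∠ ≈ 5.71°
|L| = 0.05 · 1 / (1.005) ≈ 0.049751
Gain = 20 log₁₀(0.049751) ≈ -26.06 dB
∠L = (0°) − (5.71°) = -5.71°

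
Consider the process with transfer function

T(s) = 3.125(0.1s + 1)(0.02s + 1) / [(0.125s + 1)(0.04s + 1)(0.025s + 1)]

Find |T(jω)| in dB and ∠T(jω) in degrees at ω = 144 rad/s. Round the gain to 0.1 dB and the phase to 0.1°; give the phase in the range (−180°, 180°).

At ω = 144 rad/s:
zero (1 + j144·0.1) = 1 + j14.4 → |·| ≈ 14.435, ∠ ≈ 86.03°
zero (1 + j144·0.02) = 1 + j2.88 → |·| ≈ 3.0487, ∠ ≈ 70.85°
pole (1 + j144·0.125) = 1 + j18 → |·| ≈ 18.028, ∠ ≈ 86.82°
pole (1 + j144·0.04) = 1 + j5.76 → |·| ≈ 5.8462, ∠ ≈ 80.15°
pole (1 + j144·0.025) = 1 + j3.6 → |·| ≈ 3.7363, ∠ ≈ 74.48°
|T| = 3.125 · 14.435 · 3.0487 / (18.028 · 5.8462 · 3.7363) ≈ 0.34924
Gain = 20 log₁₀(0.34924) ≈ -9.14 dB
∠T = (86.03° + 70.85°) − (86.82° + 80.15° + 74.48°) = -84.57°

-9.1 dB, -84.6°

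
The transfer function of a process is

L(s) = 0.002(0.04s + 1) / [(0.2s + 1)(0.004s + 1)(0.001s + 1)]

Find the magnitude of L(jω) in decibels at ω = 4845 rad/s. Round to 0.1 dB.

-107.6 dB

At ω = 4845 rad/s:
zero (1 + j4845·0.04) = 1 + j193.8 → |·| ≈ 193.8, ∠ ≈ 89.70°
pole (1 + j4845·0.2) = 1 + j969 → |·| ≈ 969, ∠ ≈ 89.94°
pole (1 + j4845·0.004) = 1 + j19.38 → |·| ≈ 19.406, ∠ ≈ 87.05°
pole (1 + j4845·0.001) = 1 + j4.845 → |·| ≈ 4.9471, ∠ ≈ 78.34°
|L| = 0.002 · 193.8 / (969 · 19.406 · 4.9471) ≈ 4.1665e-06
Gain = 20 log₁₀(4.1665e-06) ≈ -107.60 dB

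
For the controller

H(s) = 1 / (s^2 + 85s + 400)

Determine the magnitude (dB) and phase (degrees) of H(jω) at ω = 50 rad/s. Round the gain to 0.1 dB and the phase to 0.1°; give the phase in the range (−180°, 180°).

-73.5 dB, -116.3°

Substitute s = j50:
Numerator: 1 = 1 + j0
Denominator: (j50)^2 + 85(j50) + 400 = -2100 + j4250
|N| = √(1² + 0²) ≈ 1, ∠N ≈ 0.00°
|D| = √(2100² + 4250²) ≈ 4740.5, ∠D ≈ 116.29°
|H| = 1 / 4740.5 ≈ 0.00021095
Gain = 20 log₁₀(0.00021095) ≈ -73.52 dB
∠H = 0.00° − 116.29° = -116.29°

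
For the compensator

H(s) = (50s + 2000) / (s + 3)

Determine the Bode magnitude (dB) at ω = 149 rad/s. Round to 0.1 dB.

Substitute s = j149:
Numerator: 50(j149) + 2000 = 2000 + j7450
Denominator: (j149) + 3 = 3 + j149
|N| = √(2000² + 7450²) ≈ 7713.8, ∠N ≈ 74.97°
|D| = √(3² + 149²) ≈ 149.03, ∠D ≈ 88.85°
|H| = 7713.8 / 149.03 ≈ 51.76
Gain = 20 log₁₀(51.76) ≈ 34.28 dB

34.3 dB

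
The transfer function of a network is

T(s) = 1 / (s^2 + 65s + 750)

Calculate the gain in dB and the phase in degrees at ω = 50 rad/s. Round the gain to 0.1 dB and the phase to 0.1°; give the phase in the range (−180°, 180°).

-71.3 dB, -118.3°

Substitute s = j50:
Numerator: 1 = 1 + j0
Denominator: (j50)^2 + 65(j50) + 750 = -1750 + j3250
|N| = √(1² + 0²) ≈ 1, ∠N ≈ 0.00°
|D| = √(1750² + 3250²) ≈ 3691.2, ∠D ≈ 118.30°
|T| = 1 / 3691.2 ≈ 0.00027091
Gain = 20 log₁₀(0.00027091) ≈ -71.34 dB
∠T = 0.00° − 118.30° = -118.30°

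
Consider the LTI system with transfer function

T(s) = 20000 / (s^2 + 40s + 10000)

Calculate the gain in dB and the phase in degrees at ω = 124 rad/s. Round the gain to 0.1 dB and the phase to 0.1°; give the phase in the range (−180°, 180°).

At s = jω = j124:
quadratic: (j124)² + 40·j124 + 10000 = -5376 + j4960 → |·| ≈ 7314.6, ∠ ≈ 137.30°
|T| = 20000 / 7314.6 ≈ 2.7343
Gain = 20 log₁₀(2.7343) ≈ 8.74 dB
∠T = 0.00° − 137.30° = -137.30°

8.7 dB, -137.3°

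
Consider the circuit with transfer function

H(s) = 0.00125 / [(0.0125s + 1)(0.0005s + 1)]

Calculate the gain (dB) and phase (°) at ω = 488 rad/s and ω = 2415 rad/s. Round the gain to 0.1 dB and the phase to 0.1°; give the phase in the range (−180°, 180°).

ω = 488: -74.1 dB, -94.4°; ω = 2415: -91.6 dB, -138.5°

At ω = 488 rad/s:
pole (1 + j488·0.0125) = 1 + j6.1 → |·| ≈ 6.1814, ∠ ≈ 80.69°
pole (1 + j488·0.0005) = 1 + j0.244 → |·| ≈ 1.0293, ∠ ≈ 13.71°
|H| = 0.00125 · 1 / (6.1814 · 1.0293) ≈ 0.00019646
Gain = 20 log₁₀(0.00019646) ≈ -74.13 dB
∠H = (0°) − (80.69° + 13.71°) = -94.40°

At ω = 2415 rad/s:
pole (1 + j2415·0.0125) = 1 + j30.1875 → |·| ≈ 30.204, ∠ ≈ 88.10°
pole (1 + j2415·0.0005) = 1 + j1.2075 → |·| ≈ 1.5678, ∠ ≈ 50.37°
|H| = 0.00125 · 1 / (30.204 · 1.5678) ≈ 2.6397e-05
Gain = 20 log₁₀(2.6397e-05) ≈ -91.57 dB
∠H = (0°) − (88.10° + 50.37°) = -138.47°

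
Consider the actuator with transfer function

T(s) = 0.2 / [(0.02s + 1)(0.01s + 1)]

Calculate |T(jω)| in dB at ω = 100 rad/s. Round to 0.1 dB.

-24.0 dB

At ω = 100 rad/s:
pole (1 + j100·0.02) = 1 + j2 → |·| ≈ 2.2361, ∠ ≈ 63.43°
pole (1 + j100·0.01) = 1 + j1 → |·| ≈ 1.4142, ∠ ≈ 45.00°
|T| = 0.2 · 1 / (2.2361 · 1.4142) ≈ 0.063245
Gain = 20 log₁₀(0.063245) ≈ -23.98 dB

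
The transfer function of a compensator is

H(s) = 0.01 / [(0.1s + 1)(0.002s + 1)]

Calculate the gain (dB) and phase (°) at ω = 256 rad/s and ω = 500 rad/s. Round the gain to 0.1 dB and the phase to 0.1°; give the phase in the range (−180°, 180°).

ω = 256: -69.2 dB, -114.9°; ω = 500: -77.0 dB, -133.9°

At ω = 256 rad/s:
pole (1 + j256·0.1) = 1 + j25.6 → |·| ≈ 25.62, ∠ ≈ 87.76°
pole (1 + j256·0.002) = 1 + j0.512 → |·| ≈ 1.1235, ∠ ≈ 27.11°
|H| = 0.01 · 1 / (25.62 · 1.1235) ≈ 0.00034741
Gain = 20 log₁₀(0.00034741) ≈ -69.18 dB
∠H = (0°) − (87.76° + 27.11°) = -114.87°

At ω = 500 rad/s:
pole (1 + j500·0.1) = 1 + j50 → |·| ≈ 50.01, ∠ ≈ 88.85°
pole (1 + j500·0.002) = 1 + j1 → |·| ≈ 1.4142, ∠ ≈ 45.00°
|H| = 0.01 · 1 / (50.01 · 1.4142) ≈ 0.00014139
Gain = 20 log₁₀(0.00014139) ≈ -76.99 dB
∠H = (0°) − (88.85° + 45.00°) = -133.85°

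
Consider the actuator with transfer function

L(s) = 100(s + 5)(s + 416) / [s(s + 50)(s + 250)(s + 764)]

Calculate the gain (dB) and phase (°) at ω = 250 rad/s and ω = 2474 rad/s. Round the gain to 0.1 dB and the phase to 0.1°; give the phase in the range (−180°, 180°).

ω = 250: -63.5 dB, -112.0°; ω = 2474: -96.1 dB, -165.6°

At s = jω = j250:
zero (s+5): 5 + j250 → |·| = √(5²+250²) = √62525 ≈ 250.05, ∠ = arctan(250/5) ≈ 88.85°
zero (s+416): 416 + j250 → |·| = √(416²+250²) = √235556 ≈ 485.34, ∠ = arctan(250/416) ≈ 31.00°
pole (s+50): 50 + j250 → |·| = √(50²+250²) = √65000 ≈ 254.95, ∠ = arctan(250/50) ≈ 78.69°
pole (s+250): 250 + j250 → |·| = √(250²+250²) = √125000 ≈ 353.55, ∠ = arctan(250/250) ≈ 45.00°
pole (s+764): 764 + j250 → |·| = √(764²+250²) = √646196 ≈ 803.86, ∠ = arctan(250/764) ≈ 18.12°
pole at origin: |s| = 250, ∠ = 90.00° (in denominator)
|L| = 100 · 1.2136e+05 / 1.8114e+10 ≈ 0.00066998
Gain = 20 log₁₀(0.00066998) ≈ -63.48 dB
∠L = 119.85° − 231.81° = -111.96°

At s = jω = j2474:
zero (s+5): 5 + j2474 → |·| = √(5²+2474²) = √6120701 ≈ 2474, ∠ = arctan(2474/5) ≈ 89.88°
zero (s+416): 416 + j2474 → |·| = √(416²+2474²) = √6293732 ≈ 2508.7, ∠ = arctan(2474/416) ≈ 80.46°
pole (s+50): 50 + j2474 → |·| = √(50²+2474²) = √6123176 ≈ 2474.5, ∠ = arctan(2474/50) ≈ 88.84°
pole (s+250): 250 + j2474 → |·| = √(250²+2474²) = √6183176 ≈ 2486.6, ∠ = arctan(2474/250) ≈ 84.23°
pole (s+764): 764 + j2474 → |·| = √(764²+2474²) = √6704372 ≈ 2589.3, ∠ = arctan(2474/764) ≈ 72.84°
pole at origin: |s| = 2474, ∠ = 90.00° (in denominator)
|L| = 100 · 6.2065e+06 / 3.9416e+13 ≈ 1.5746e-05
Gain = 20 log₁₀(1.5746e-05) ≈ -96.06 dB
∠L = 170.34° − 335.91° = -165.57°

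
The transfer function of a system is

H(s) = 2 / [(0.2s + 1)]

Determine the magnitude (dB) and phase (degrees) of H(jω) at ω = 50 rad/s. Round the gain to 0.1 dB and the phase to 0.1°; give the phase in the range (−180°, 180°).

At ω = 50 rad/s:
pole (1 + j50·0.2) = 1 + j10 → |·| ≈ 10.05, ∠ ≈ 84.29°
|H| = 2 · 1 / (10.05) ≈ 0.199
Gain = 20 log₁₀(0.199) ≈ -14.02 dB
∠H = (0°) − (84.29°) = -84.29°

-14.0 dB, -84.3°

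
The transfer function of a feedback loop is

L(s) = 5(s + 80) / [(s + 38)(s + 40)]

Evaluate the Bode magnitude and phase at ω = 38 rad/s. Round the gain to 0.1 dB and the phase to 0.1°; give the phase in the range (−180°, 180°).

-16.5 dB, -63.1°

At s = jω = j38:
zero (s+80): 80 + j38 → |·| = √(80²+38²) = √7844 ≈ 88.566, ∠ = arctan(38/80) ≈ 25.41°
pole (s+38): 38 + j38 → |·| = √(38²+38²) = √2888 ≈ 53.74, ∠ = arctan(38/38) ≈ 45.00°
pole (s+40): 40 + j38 → |·| = √(40²+38²) = √3044 ≈ 55.172, ∠ = arctan(38/40) ≈ 43.53°
|L| = 5 · 88.566 / 2964.9 ≈ 0.14936
Gain = 20 log₁₀(0.14936) ≈ -16.52 dB
∠L = 25.41° − 88.53° = -63.12°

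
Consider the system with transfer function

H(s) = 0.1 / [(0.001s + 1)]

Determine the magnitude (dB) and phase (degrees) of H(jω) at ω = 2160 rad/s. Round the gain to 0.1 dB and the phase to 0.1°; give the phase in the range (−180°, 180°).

-27.5 dB, -65.2°

At ω = 2160 rad/s:
pole (1 + j2160·0.001) = 1 + j2.16 → |·| ≈ 2.3803, ∠ ≈ 65.16°
|H| = 0.1 · 1 / (2.3803) ≈ 0.042012
Gain = 20 log₁₀(0.042012) ≈ -27.53 dB
∠H = (0°) − (65.16°) = -65.16°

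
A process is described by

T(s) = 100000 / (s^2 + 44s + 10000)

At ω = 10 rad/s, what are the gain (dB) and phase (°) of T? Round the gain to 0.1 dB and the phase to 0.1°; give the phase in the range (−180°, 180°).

At s = jω = j10:
quadratic: (j10)² + 44·j10 + 10000 = 9900 + j440 → |·| ≈ 9909.8, ∠ ≈ 2.54°
|T| = 100000 / 9909.8 ≈ 10.091
Gain = 20 log₁₀(10.091) ≈ 20.08 dB
∠T = 0.00° − 2.54° = -2.54°

20.1 dB, -2.5°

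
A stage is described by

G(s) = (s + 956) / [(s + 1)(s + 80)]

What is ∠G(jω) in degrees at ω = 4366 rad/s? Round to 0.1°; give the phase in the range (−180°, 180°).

At s = jω = j4366:
zero (s+956): 956 + j4366 → |·| = √(956²+4366²) = √19975892 ≈ 4469.4, ∠ = arctan(4366/956) ≈ 77.65°
pole (s+1): 1 + j4366 → |·| = √(1²+4366²) = √19061957 ≈ 4366, ∠ = arctan(4366/1) ≈ 89.99°
pole (s+80): 80 + j4366 → |·| = √(80²+4366²) = √19068356 ≈ 4366.7, ∠ = arctan(4366/80) ≈ 88.95°
∠G = 77.65° − 178.94° = -101.29°

-101.3°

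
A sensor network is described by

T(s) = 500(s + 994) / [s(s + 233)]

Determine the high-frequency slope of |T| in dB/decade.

-20 dB/decade

Each pole contributes −20 dB/decade at high frequency; each zero contributes +20 dB/decade.
Net: 1 zero(s) − 2 pole(s) → -20 dB/decade.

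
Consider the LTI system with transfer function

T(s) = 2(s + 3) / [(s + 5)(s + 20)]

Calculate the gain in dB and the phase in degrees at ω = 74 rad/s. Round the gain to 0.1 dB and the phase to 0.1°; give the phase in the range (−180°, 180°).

-31.7 dB, -73.3°

At s = jω = j74:
zero (s+3): 3 + j74 → |·| = √(3²+74²) = √5485 ≈ 74.061, ∠ = arctan(74/3) ≈ 87.68°
pole (s+5): 5 + j74 → |·| = √(5²+74²) = √5501 ≈ 74.169, ∠ = arctan(74/5) ≈ 86.13°
pole (s+20): 20 + j74 → |·| = √(20²+74²) = √5876 ≈ 76.655, ∠ = arctan(74/20) ≈ 74.88°
|T| = 2 · 74.061 / 5685.4 ≈ 0.026053
Gain = 20 log₁₀(0.026053) ≈ -31.68 dB
∠T = 87.68° − 161.01° = -73.33°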